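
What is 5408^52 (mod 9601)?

52 in binary is 110100, i.e. 52 = 32 + 16 + 4.
5408^1 ≡ 5408 (mod 9601)
5408^2 ≡ 5408^2 = 29246464 ≡ 1818 (mod 9601)
5408^4 ≡ 1818^2 = 3305124 ≡ 2380 (mod 9601)
5408^8 ≡ 2380^2 = 5664400 ≡ 9411 (mod 9601)
5408^16 ≡ 9411^2 = 88566921 ≡ 7297 (mod 9601)
5408^32 ≡ 7297^2 = 53246209 ≡ 8664 (mod 9601)
5408^52 = 5408^32 · 5408^16 · 5408^4 ≡ 8664 · 7297 · 2380 (mod 9601).
Accumulate the product:
8664 · 7297 = 63221208 ≡ 8224
8224 · 2380 = 19573120 ≡ 6282

6282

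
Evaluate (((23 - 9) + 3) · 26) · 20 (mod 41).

23 - 9 = 14
14 + 3 = 17
17 · 26 = 442 ≡ 32 (mod 41)
32 · 20 = 640 ≡ 25 (mod 41)

25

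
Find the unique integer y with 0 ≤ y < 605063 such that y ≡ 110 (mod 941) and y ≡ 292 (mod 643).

941⁻¹ mod 643: 941·41 ≡ 1 (mod 643), so 941⁻¹ ≡ 41.
y = 110 + 941·((292 − 110)·41 mod 643) = 110 + 941·389 = 366159.

366159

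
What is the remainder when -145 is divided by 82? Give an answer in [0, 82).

-145 = -2*82 + 19, so -145 ≡ 19 (mod 82).

19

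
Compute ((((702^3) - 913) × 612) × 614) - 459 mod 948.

(702)^3 ≡ 456 (mod 948)
456 - 913 = -457 ≡ 491 (mod 948)
491 × 612 = 300492 ≡ 924 (mod 948)
924 × 614 = 567336 ≡ 432 (mod 948)
432 - 459 = -27 ≡ 921 (mod 948)

921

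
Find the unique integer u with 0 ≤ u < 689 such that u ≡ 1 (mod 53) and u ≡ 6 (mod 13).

266

53⁻¹ mod 13: 53·1 ≡ 1 (mod 13), so 53⁻¹ ≡ 1.
u = 1 + 53·((6 − 1)·1 mod 13) = 1 + 53·5 = 266.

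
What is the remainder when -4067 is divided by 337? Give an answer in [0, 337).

314

-4067 = -13×337 + 314, so -4067 ≡ 314 (mod 337).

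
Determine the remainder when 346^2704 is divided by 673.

444

2704 in binary is 101010010000, i.e. 2704 = 2048 + 512 + 128 + 16.
346^1 ≡ 346 (mod 673)
346^2 ≡ 346^2 = 119716 ≡ 595 (mod 673)
346^4 ≡ 595^2 = 354025 ≡ 27 (mod 673)
346^8 ≡ 27^2 = 729 ≡ 56 (mod 673)
346^16 ≡ 56^2 = 3136 ≡ 444 (mod 673)
346^32 ≡ 444^2 = 197136 ≡ 620 (mod 673)
346^64 ≡ 620^2 = 384400 ≡ 117 (mod 673)
346^128 ≡ 117^2 = 13689 ≡ 229 (mod 673)
346^256 ≡ 229^2 = 52441 ≡ 620 (mod 673)
346^512 ≡ 620^2 = 384400 ≡ 117 (mod 673)
346^1024 ≡ 117^2 = 13689 ≡ 229 (mod 673)
346^2048 ≡ 229^2 = 52441 ≡ 620 (mod 673)
346^2704 = 346^2048 × 346^512 × 346^128 × 346^16 ≡ 620 × 117 × 229 × 444 (mod 673).
Accumulate the product:
620 × 117 = 72540 ≡ 529
529 × 229 = 121141 ≡ 1
1 × 444 = 444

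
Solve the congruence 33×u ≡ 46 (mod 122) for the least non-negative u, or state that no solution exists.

116

gcd(33, 122) = 1, so a unique solution mod 122 exists.
33⁻¹ ≡ 37 (mod 122).
u ≡ 37×46 ≡ 116 (mod 122).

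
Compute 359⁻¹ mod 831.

125

831 = 2*359 + 113
359 = 3*113 + 20
113 = 5*20 + 13
20 = 1*13 + 7
13 = 1*7 + 6
7 = 1*6 + 1
6 = 6*1 + 0
gcd(359, 831) = 1, so the inverse exists.
Bézout: 1 = −54*831 + 125*359.
So 359⁻¹ ≡ 125 (mod 831).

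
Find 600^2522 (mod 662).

534

By square-and-multiply:
2522 in binary is 100111011010, i.e. 2522 = 2048 + 256 + 128 + 64 + 16 + 8 + 2.
600^1 ≡ 600 (mod 662)
600^2 ≡ 600^2 = 360000 ≡ 534 (mod 662)
600^4 ≡ 534^2 = 285156 ≡ 496 (mod 662)
600^8 ≡ 496^2 = 246016 ≡ 414 (mod 662)
600^16 ≡ 414^2 = 171396 ≡ 600 (mod 662)
600^32 ≡ 600^2 = 360000 ≡ 534 (mod 662)
600^64 ≡ 534^2 = 285156 ≡ 496 (mod 662)
600^128 ≡ 496^2 = 246016 ≡ 414 (mod 662)
600^256 ≡ 414^2 = 171396 ≡ 600 (mod 662)
600^512 ≡ 600^2 = 360000 ≡ 534 (mod 662)
600^1024 ≡ 534^2 = 285156 ≡ 496 (mod 662)
600^2048 ≡ 496^2 = 246016 ≡ 414 (mod 662)
600^2522 = 600^2048 * 600^256 * 600^128 * 600^64 * 600^16 * 600^8 * 600^2 ≡ 414 * 600 * 414 * 496 * 600 * 414 * 534 (mod 662).
Accumulate the product:
414 * 600 = 248400 ≡ 150
150 * 414 = 62100 ≡ 534
534 * 496 = 264864 ≡ 64
64 * 600 = 38400 ≡ 4
4 * 414 = 1656 ≡ 332
332 * 534 = 177288 ≡ 534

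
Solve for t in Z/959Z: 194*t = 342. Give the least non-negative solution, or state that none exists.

gcd(194, 959) = 1, so a unique solution mod 959 exists.
194⁻¹ ≡ 262 (mod 959).
t ≡ 262*342 ≡ 417 (mod 959).

417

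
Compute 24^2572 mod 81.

0

2572 in binary is 101000001100, i.e. 2572 = 2048 + 512 + 8 + 4.
24^1 ≡ 24 (mod 81)
24^2 ≡ 24^2 = 576 ≡ 9 (mod 81)
24^4 ≡ 9^2 = 81 ≡ 0 (mod 81)
24^8 ≡ 0^2 = 0 (mod 81)
24^16 ≡ 0^2 = 0 (mod 81)
24^32 ≡ 0^2 = 0 (mod 81)
24^64 ≡ 0^2 = 0 (mod 81)
24^128 ≡ 0^2 = 0 (mod 81)
24^256 ≡ 0^2 = 0 (mod 81)
24^512 ≡ 0^2 = 0 (mod 81)
24^1024 ≡ 0^2 = 0 (mod 81)
24^2048 ≡ 0^2 = 0 (mod 81)
24^2572 = 24^2048 × 24^512 × 24^8 × 24^4 ≡ 0 × 0 × 0 × 0 (mod 81).
Accumulate the product:
0 × 0 = 0
0 × 0 = 0
0 × 0 = 0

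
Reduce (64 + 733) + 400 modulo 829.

64 + 733 = 797
797 + 400 = 1197 ≡ 368 (mod 829)

368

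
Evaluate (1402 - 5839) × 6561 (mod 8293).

1402 - 5839 = -4437 ≡ 3856 (mod 8293)
3856 × 6561 = 25299216 ≡ 5566 (mod 8293)

5566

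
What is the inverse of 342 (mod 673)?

By the extended Euclidean algorithm:
673 = 1×342 + 331
342 = 1×331 + 11
331 = 30×11 + 1
11 = 11×1 + 0
gcd(342, 673) = 1, so the inverse exists.
Bézout: 1 = 31×673 − 61×342.
So 342⁻¹ ≡ −61 ≡ 612 (mod 673).

612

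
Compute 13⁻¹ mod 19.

Apply the Euclidean algorithm and back-substitute:
19 = 1×13 + 6
13 = 2×6 + 1
6 = 6×1 + 0
gcd(13, 19) = 1, so the inverse exists.
Back-substitute for 1:
1 = 1×13 − 2×6
  = −2×19 + 3×13
So 13⁻¹ ≡ 3 (mod 19).

3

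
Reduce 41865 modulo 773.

41865 = 54*773 + 123, so 41865 ≡ 123 (mod 773).

123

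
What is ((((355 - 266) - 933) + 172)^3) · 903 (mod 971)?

355 - 266 = 89
89 - 933 = -844 ≡ 127 (mod 971)
127 + 172 = 299
(299)^3 ≡ 240 (mod 971)
240 · 903 = 216720 ≡ 187 (mod 971)

187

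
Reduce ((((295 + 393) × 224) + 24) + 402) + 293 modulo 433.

250

295 + 393 = 688 ≡ 255 (mod 433)
255 × 224 = 57120 ≡ 397 (mod 433)
397 + 24 = 421
421 + 402 = 823 ≡ 390 (mod 433)
390 + 293 = 683 ≡ 250 (mod 433)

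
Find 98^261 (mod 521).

98

261 in binary is 100000101, i.e. 261 = 256 + 4 + 1.
98^1 ≡ 98 (mod 521)
98^2 ≡ 98^2 = 9604 ≡ 226 (mod 521)
98^4 ≡ 226^2 = 51076 ≡ 18 (mod 521)
98^8 ≡ 18^2 = 324 (mod 521)
98^16 ≡ 324^2 = 104976 ≡ 255 (mod 521)
98^32 ≡ 255^2 = 65025 ≡ 421 (mod 521)
98^64 ≡ 421^2 = 177241 ≡ 101 (mod 521)
98^128 ≡ 101^2 = 10201 ≡ 302 (mod 521)
98^256 ≡ 302^2 = 91204 ≡ 29 (mod 521)
98^261 = 98^256 * 98^4 * 98^1 ≡ 29 * 18 * 98 (mod 521).
Accumulate the product:
29 * 18 = 522 ≡ 1
1 * 98 = 98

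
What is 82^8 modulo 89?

82^1 ≡ 82 (mod 89)
82^2 ≡ 82^2 = 6724 ≡ 49 (mod 89)
82^4 ≡ 49^2 = 2401 ≡ 87 (mod 89)
82^8 ≡ 87^2 = 7569 ≡ 4 (mod 89)
So 82^8 ≡ 4 (mod 89).

4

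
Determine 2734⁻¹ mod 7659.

Apply the Euclidean algorithm and back-substitute:
7659 = 2*2734 + 2191
2734 = 1*2191 + 543
2191 = 4*543 + 19
543 = 28*19 + 11
19 = 1*11 + 8
11 = 1*8 + 3
8 = 2*3 + 2
3 = 1*2 + 1
2 = 2*1 + 0
gcd(2734, 7659) = 1, so the inverse exists.
Back-substitute for 1:
1 = 1*3 − 1*2
  = −1*8 + 3*3
  = 3*11 − 4*8
  = −4*19 + 7*11
  = 7*543 − 200*19
  = −200*2191 + 807*543
  = 807*2734 − 1007*2191
  = −1007*7659 + 2821*2734
So 2734⁻¹ ≡ 2821 (mod 7659).

2821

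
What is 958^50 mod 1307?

789

958^1 ≡ 958 (mod 1307)
958^2 ≡ 958^2 = 917764 ≡ 250 (mod 1307)
958^4 ≡ 250^2 = 62500 ≡ 1071 (mod 1307)
958^8 ≡ 1071^2 = 1147041 ≡ 802 (mod 1307)
958^16 ≡ 802^2 = 643204 ≡ 160 (mod 1307)
958^32 ≡ 160^2 = 25600 ≡ 767 (mod 1307)
958^50 = 958^32 * 958^16 * 958^2 ≡ 767 * 160 * 250 (mod 1307).
Accumulate the product:
767 * 160 = 122720 ≡ 1169
1169 * 250 = 292250 ≡ 789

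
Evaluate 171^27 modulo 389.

27 in binary is 11011, i.e. 27 = 16 + 8 + 2 + 1.
171^1 ≡ 171 (mod 389)
171^2 ≡ 171^2 = 29241 ≡ 66 (mod 389)
171^4 ≡ 66^2 = 4356 ≡ 77 (mod 389)
171^8 ≡ 77^2 = 5929 ≡ 94 (mod 389)
171^16 ≡ 94^2 = 8836 ≡ 278 (mod 389)
171^27 = 171^16 · 171^8 · 171^2 · 171^1 ≡ 278 · 94 · 66 · 171 (mod 389).
Accumulate the product:
278 · 94 = 26132 ≡ 69
69 · 66 = 4554 ≡ 275
275 · 171 = 47025 ≡ 345

345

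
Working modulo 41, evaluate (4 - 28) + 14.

4 - 28 = -24 ≡ 17 (mod 41)
17 + 14 = 31

31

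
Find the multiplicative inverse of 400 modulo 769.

521

Run the extended Euclidean algorithm:
769 = 1*400 + 369
400 = 1*369 + 31
369 = 11*31 + 28
31 = 1*28 + 3
28 = 9*3 + 1
3 = 3*1 + 0
gcd(400, 769) = 1, so the inverse exists.
Back-substitute for 1:
1 = 1*28 − 9*3
  = −9*31 + 10*28
  = 10*369 − 119*31
  = −119*400 + 129*369
  = 129*769 − 248*400
So 400⁻¹ ≡ −248 ≡ 521 (mod 769).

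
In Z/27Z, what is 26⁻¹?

26

27 = 1*26 + 1
26 = 26*1 + 0
gcd(26, 27) = 1, so the inverse exists.
Back-substitute for 1:
1 = 1*27 − 1*26
So 26⁻¹ ≡ −1 ≡ 26 (mod 27).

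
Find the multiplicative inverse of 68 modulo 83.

Run the extended Euclidean algorithm:
83 = 1·68 + 15
68 = 4·15 + 8
15 = 1·8 + 7
8 = 1·7 + 1
7 = 7·1 + 0
gcd(68, 83) = 1, so the inverse exists.
Bézout: 1 = −9·83 + 11·68.
So 68⁻¹ ≡ 11 (mod 83).

11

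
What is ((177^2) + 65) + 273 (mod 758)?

(177)^2 ≡ 251 (mod 758)
251 + 65 = 316
316 + 273 = 589

589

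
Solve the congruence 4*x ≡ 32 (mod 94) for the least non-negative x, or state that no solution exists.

gcd(4, 94) = 2, and 2 | 32, so solutions exist.
Divide through by 2: 2*x ≡ 16 (mod 47).
2⁻¹ ≡ 24 (mod 47).
x ≡ 24*16 ≡ 8 (mod 47).
The smallest non-negative solution is x = 8.

8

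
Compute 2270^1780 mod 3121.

Compute successive squares:
1780 in binary is 11011110100, i.e. 1780 = 1024 + 512 + 128 + 64 + 32 + 16 + 4.
2270^1 ≡ 2270 (mod 3121)
2270^2 ≡ 2270^2 = 5152900 ≡ 129 (mod 3121)
2270^4 ≡ 129^2 = 16641 ≡ 1036 (mod 3121)
2270^8 ≡ 1036^2 = 1073296 ≡ 2793 (mod 3121)
2270^16 ≡ 2793^2 = 7800849 ≡ 1470 (mod 3121)
2270^32 ≡ 1470^2 = 2160900 ≡ 1168 (mod 3121)
2270^64 ≡ 1168^2 = 1364224 ≡ 347 (mod 3121)
2270^128 ≡ 347^2 = 120409 ≡ 1811 (mod 3121)
2270^256 ≡ 1811^2 = 3279721 ≡ 2671 (mod 3121)
2270^512 ≡ 2671^2 = 7134241 ≡ 2756 (mod 3121)
2270^1024 ≡ 2756^2 = 7595536 ≡ 2143 (mod 3121)
2270^1780 = 2270^1024 · 2270^512 · 2270^128 · 2270^64 · 2270^32 · 2270^16 · 2270^4 ≡ 2143 · 2756 · 1811 · 347 · 1168 · 1470 · 1036 (mod 3121).
Accumulate the product:
2143 · 2756 = 5906108 ≡ 1176
1176 · 1811 = 2129736 ≡ 1214
1214 · 347 = 421258 ≡ 3044
3044 · 1168 = 3555392 ≡ 573
573 · 1470 = 842310 ≡ 2761
2761 · 1036 = 2860396 ≡ 1560

1560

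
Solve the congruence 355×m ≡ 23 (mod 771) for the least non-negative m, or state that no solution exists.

gcd(355, 771) = 1, so a unique solution mod 771 exists.
355⁻¹ ≡ 139 (mod 771).
m ≡ 139×23 ≡ 113 (mod 771).

113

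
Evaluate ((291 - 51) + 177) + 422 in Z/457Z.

382

291 - 51 = 240
240 + 177 = 417
417 + 422 = 839 ≡ 382 (mod 457)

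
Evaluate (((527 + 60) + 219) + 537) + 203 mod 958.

588

527 + 60 = 587
587 + 219 = 806
806 + 537 = 1343 ≡ 385 (mod 958)
385 + 203 = 588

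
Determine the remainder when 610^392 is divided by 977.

523

610^1 ≡ 610 (mod 977)
610^2 ≡ 610^2 = 372100 ≡ 840 (mod 977)
610^4 ≡ 840^2 = 705600 ≡ 206 (mod 977)
610^8 ≡ 206^2 = 42436 ≡ 425 (mod 977)
610^16 ≡ 425^2 = 180625 ≡ 857 (mod 977)
610^32 ≡ 857^2 = 734449 ≡ 722 (mod 977)
610^64 ≡ 722^2 = 521284 ≡ 543 (mod 977)
610^128 ≡ 543^2 = 294849 ≡ 772 (mod 977)
610^256 ≡ 772^2 = 595984 ≡ 14 (mod 977)
610^392 = 610^256 · 610^128 · 610^8 ≡ 14 · 772 · 425 (mod 977).
Accumulate the product:
14 · 772 = 10808 ≡ 61
61 · 425 = 25925 ≡ 523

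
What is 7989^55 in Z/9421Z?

55 in binary is 110111, i.e. 55 = 32 + 16 + 4 + 2 + 1.
7989^1 ≡ 7989 (mod 9421)
7989^2 ≡ 7989^2 = 63824121 ≡ 6267 (mod 9421)
7989^4 ≡ 6267^2 = 39275289 ≡ 8561 (mod 9421)
7989^8 ≡ 8561^2 = 73290721 ≡ 4762 (mod 9421)
7989^16 ≡ 4762^2 = 22676644 ≡ 297 (mod 9421)
7989^32 ≡ 297^2 = 88209 ≡ 3420 (mod 9421)
7989^55 = 7989^32 * 7989^16 * 7989^4 * 7989^2 * 7989^1 ≡ 3420 * 297 * 8561 * 6267 * 7989 (mod 9421).
Accumulate the product:
3420 * 297 = 1015740 ≡ 7693
7693 * 8561 = 65859773 ≡ 6983
6983 * 6267 = 43762461 ≡ 1916
1916 * 7989 = 15306924 ≡ 7220

7220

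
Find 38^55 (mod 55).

Compute successive squares:
55 in binary is 110111, i.e. 55 = 32 + 16 + 4 + 2 + 1.
38^1 ≡ 38 (mod 55)
38^2 ≡ 38^2 = 1444 ≡ 14 (mod 55)
38^4 ≡ 14^2 = 196 ≡ 31 (mod 55)
38^8 ≡ 31^2 = 961 ≡ 26 (mod 55)
38^16 ≡ 26^2 = 676 ≡ 16 (mod 55)
38^32 ≡ 16^2 = 256 ≡ 36 (mod 55)
38^55 = 38^32 × 38^16 × 38^4 × 38^2 × 38^1 ≡ 36 × 16 × 31 × 14 × 38 (mod 55).
Accumulate the product:
36 × 16 = 576 ≡ 26
26 × 31 = 806 ≡ 36
36 × 14 = 504 ≡ 9
9 × 38 = 342 ≡ 12

12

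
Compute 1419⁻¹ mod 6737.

Run the extended Euclidean algorithm:
6737 = 4*1419 + 1061
1419 = 1*1061 + 358
1061 = 2*358 + 345
358 = 1*345 + 13
345 = 26*13 + 7
13 = 1*7 + 6
7 = 1*6 + 1
6 = 6*1 + 0
gcd(1419, 6737) = 1, so the inverse exists.
Back-substitute for 1:
1 = 1*7 − 1*6
  = −1*13 + 2*7
  = 2*345 − 53*13
  = −53*358 + 55*345
  = 55*1061 − 163*358
  = −163*1419 + 218*1061
  = 218*6737 − 1035*1419
So 1419⁻¹ ≡ −1035 ≡ 5702 (mod 6737).

5702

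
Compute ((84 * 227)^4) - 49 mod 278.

84 * 227 = 19068 ≡ 164 (mod 278)
(164)^4 ≡ 174 (mod 278)
174 - 49 = 125

125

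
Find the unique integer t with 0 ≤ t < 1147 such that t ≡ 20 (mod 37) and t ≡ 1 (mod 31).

37⁻¹ mod 31: 37·26 ≡ 1 (mod 31), so 37⁻¹ ≡ 26.
t = 20 + 37·((1 − 20)·26 mod 31) = 20 + 37·2 = 94.

94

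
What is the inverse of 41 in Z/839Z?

573

839 = 20·41 + 19
41 = 2·19 + 3
19 = 6·3 + 1
3 = 3·1 + 0
gcd(41, 839) = 1, so the inverse exists.
Back-substitute for 1:
1 = 1·19 − 6·3
  = −6·41 + 13·19
  = 13·839 − 266·41
So 41⁻¹ ≡ −266 ≡ 573 (mod 839).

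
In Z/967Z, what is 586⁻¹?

967 = 1×586 + 381
586 = 1×381 + 205
381 = 1×205 + 176
205 = 1×176 + 29
176 = 6×29 + 2
29 = 14×2 + 1
2 = 2×1 + 0
gcd(586, 967) = 1, so the inverse exists.
Back-substitute for 1:
1 = 1×29 − 14×2
  = −14×176 + 85×29
  = 85×205 − 99×176
  = −99×381 + 184×205
  = 184×586 − 283×381
  = −283×967 + 467×586
So 586⁻¹ ≡ 467 (mod 967).

467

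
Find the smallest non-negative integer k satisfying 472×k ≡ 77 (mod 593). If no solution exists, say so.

gcd(472, 593) = 1, so a unique solution mod 593 exists.
472⁻¹ ≡ 49 (mod 593).
k ≡ 49×77 ≡ 215 (mod 593).

215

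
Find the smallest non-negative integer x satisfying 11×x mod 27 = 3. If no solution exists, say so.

gcd(11, 27) = 1, so a unique solution mod 27 exists.
11⁻¹ ≡ 5 (mod 27).
x ≡ 5×3 ≡ 15 (mod 27).

15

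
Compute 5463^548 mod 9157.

5762

5463^1 ≡ 5463 (mod 9157)
5463^2 ≡ 5463^2 = 29844369 ≡ 1706 (mod 9157)
5463^4 ≡ 1706^2 = 2910436 ≡ 7667 (mod 9157)
5463^8 ≡ 7667^2 = 58782889 ≡ 4106 (mod 9157)
5463^16 ≡ 4106^2 = 16859236 ≡ 1199 (mod 9157)
5463^32 ≡ 1199^2 = 1437601 ≡ 9109 (mod 9157)
5463^64 ≡ 9109^2 = 82973881 ≡ 2304 (mod 9157)
5463^128 ≡ 2304^2 = 5308416 ≡ 6513 (mod 9157)
5463^256 ≡ 6513^2 = 42419169 ≡ 3945 (mod 9157)
5463^512 ≡ 3945^2 = 15563025 ≡ 5282 (mod 9157)
5463^548 = 5463^512 × 5463^32 × 5463^4 ≡ 5282 × 9109 × 7667 (mod 9157).
Accumulate the product:
5282 × 9109 = 48113738 ≡ 2860
2860 × 7667 = 21927620 ≡ 5762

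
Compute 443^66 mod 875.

624

66 in binary is 1000010, i.e. 66 = 64 + 2.
443^1 ≡ 443 (mod 875)
443^2 ≡ 443^2 = 196249 ≡ 249 (mod 875)
443^4 ≡ 249^2 = 62001 ≡ 751 (mod 875)
443^8 ≡ 751^2 = 564001 ≡ 501 (mod 875)
443^16 ≡ 501^2 = 251001 ≡ 751 (mod 875)
443^32 ≡ 751^2 = 564001 ≡ 501 (mod 875)
443^64 ≡ 501^2 = 251001 ≡ 751 (mod 875)
443^66 = 443^64 * 443^2 ≡ 751 * 249 (mod 875).
751 * 249 = 186999 ≡ 624 (mod 875).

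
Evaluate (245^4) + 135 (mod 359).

(245)^4 ≡ 158 (mod 359)
158 + 135 = 293

293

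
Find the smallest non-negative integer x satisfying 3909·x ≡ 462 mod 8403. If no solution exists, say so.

gcd(3909, 8403) = 3, and 3 | 462, so solutions exist.
Divide through by 3: 1303·x = 154 (mod 2801).
1303⁻¹ ≡ 316 (mod 2801).
x ≡ 316·154 ≡ 1047 (mod 2801).
The smallest non-negative solution is x = 1047.

1047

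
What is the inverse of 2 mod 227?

114

227 = 113×2 + 1
2 = 2×1 + 0
gcd(2, 227) = 1, so the inverse exists.
Back-substitute for 1:
1 = 1×227 − 113×2
So 2⁻¹ ≡ −113 ≡ 114 (mod 227).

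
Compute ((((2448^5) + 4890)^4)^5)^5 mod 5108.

860

(2448)^5 ≡ 4428 (mod 5108)
4428 + 4890 = 9318 ≡ 4210 (mod 5108)
(4210)^4 ≡ 1420 (mod 5108)
(1420)^5 ≡ 1740 (mod 5108)
(1740)^5 ≡ 860 (mod 5108)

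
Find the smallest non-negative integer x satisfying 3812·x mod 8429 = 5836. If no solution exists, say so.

6980

gcd(3812, 8429) = 1, so a unique solution mod 8429 exists.
3812⁻¹ ≡ 5738 (mod 8429).
x ≡ 5738·5836 ≡ 6980 (mod 8429).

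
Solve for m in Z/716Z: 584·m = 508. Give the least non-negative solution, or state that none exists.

7

gcd(584, 716) = 4, and 4 | 508, so solutions exist.
Divide through by 4: 146·m mod 179 = 127.
146⁻¹ ≡ 141 (mod 179).
m ≡ 141·127 ≡ 7 (mod 179).
The smallest non-negative solution is m = 7.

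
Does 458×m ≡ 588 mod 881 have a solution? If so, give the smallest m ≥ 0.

gcd(458, 881) = 1, so a unique solution mod 881 exists.
458⁻¹ ≡ 579 (mod 881).
m ≡ 579×588 ≡ 386 (mod 881).

386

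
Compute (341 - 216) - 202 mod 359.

282

341 - 216 = 125
125 - 202 = -77 ≡ 282 (mod 359)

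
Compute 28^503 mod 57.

55

28^1 ≡ 28 (mod 57)
28^2 ≡ 28^2 = 784 ≡ 43 (mod 57)
28^4 ≡ 43^2 = 1849 ≡ 25 (mod 57)
28^8 ≡ 25^2 = 625 ≡ 55 (mod 57)
28^16 ≡ 55^2 = 3025 ≡ 4 (mod 57)
28^32 ≡ 4^2 = 16 (mod 57)
28^64 ≡ 16^2 = 256 ≡ 28 (mod 57)
28^128 ≡ 28^2 = 784 ≡ 43 (mod 57)
28^256 ≡ 43^2 = 1849 ≡ 25 (mod 57)
28^503 = 28^256 · 28^128 · 28^64 · 28^32 · 28^16 · 28^4 · 28^2 · 28^1 ≡ 25 · 43 · 28 · 16 · 4 · 25 · 43 · 28 (mod 57).
Accumulate the product:
25 · 43 = 1075 ≡ 49
49 · 28 = 1372 ≡ 4
4 · 16 = 64 ≡ 7
7 · 4 = 28
28 · 25 = 700 ≡ 16
16 · 43 = 688 ≡ 4
4 · 28 = 112 ≡ 55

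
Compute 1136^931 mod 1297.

Using repeated squaring:
931 in binary is 1110100011, i.e. 931 = 512 + 256 + 128 + 32 + 2 + 1.
1136^1 ≡ 1136 (mod 1297)
1136^2 ≡ 1136^2 = 1290496 ≡ 1278 (mod 1297)
1136^4 ≡ 1278^2 = 1633284 ≡ 361 (mod 1297)
1136^8 ≡ 361^2 = 130321 ≡ 621 (mod 1297)
1136^16 ≡ 621^2 = 385641 ≡ 432 (mod 1297)
1136^32 ≡ 432^2 = 186624 ≡ 1153 (mod 1297)
1136^64 ≡ 1153^2 = 1329409 ≡ 1281 (mod 1297)
1136^128 ≡ 1281^2 = 1640961 ≡ 256 (mod 1297)
1136^256 ≡ 256^2 = 65536 ≡ 686 (mod 1297)
1136^512 ≡ 686^2 = 470596 ≡ 1082 (mod 1297)
1136^931 = 1136^512 × 1136^256 × 1136^128 × 1136^32 × 1136^2 × 1136^1 ≡ 1082 × 686 × 256 × 1153 × 1278 × 1136 (mod 1297).
Accumulate the product:
1082 × 686 = 742252 ≡ 368
368 × 256 = 94208 ≡ 824
824 × 1153 = 950072 ≡ 668
668 × 1278 = 853704 ≡ 278
278 × 1136 = 315808 ≡ 637

637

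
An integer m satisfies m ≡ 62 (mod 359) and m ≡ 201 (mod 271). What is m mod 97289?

359⁻¹ mod 271: 359*77 ≡ 1 (mod 271), so 359⁻¹ ≡ 77.
m = 62 + 359*((201 − 62)*77 mod 271) = 62 + 359*134 = 48168.
Check: 48168 mod 359 = 62, 48168 mod 271 = 201. ✓

48168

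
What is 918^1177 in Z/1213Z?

538

Using repeated squaring:
1177 in binary is 10010011001, i.e. 1177 = 1024 + 128 + 16 + 8 + 1.
918^1 ≡ 918 (mod 1213)
918^2 ≡ 918^2 = 842724 ≡ 902 (mod 1213)
918^4 ≡ 902^2 = 813604 ≡ 894 (mod 1213)
918^8 ≡ 894^2 = 799236 ≡ 1082 (mod 1213)
918^16 ≡ 1082^2 = 1170724 ≡ 179 (mod 1213)
918^32 ≡ 179^2 = 32041 ≡ 503 (mod 1213)
918^64 ≡ 503^2 = 253009 ≡ 705 (mod 1213)
918^128 ≡ 705^2 = 497025 ≡ 908 (mod 1213)
918^256 ≡ 908^2 = 824464 ≡ 837 (mod 1213)
918^512 ≡ 837^2 = 700569 ≡ 668 (mod 1213)
918^1024 ≡ 668^2 = 446224 ≡ 1053 (mod 1213)
918^1177 = 918^1024 · 918^128 · 918^16 · 918^8 · 918^1 ≡ 1053 · 908 · 179 · 1082 · 918 (mod 1213).
Accumulate the product:
1053 · 908 = 956124 ≡ 280
280 · 179 = 50120 ≡ 387
387 · 1082 = 418734 ≡ 249
249 · 918 = 228582 ≡ 538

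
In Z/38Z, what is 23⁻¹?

5

38 = 1×23 + 15
23 = 1×15 + 8
15 = 1×8 + 7
8 = 1×7 + 1
7 = 7×1 + 0
gcd(23, 38) = 1, so the inverse exists.
Back-substitute for 1:
1 = 1×8 − 1×7
  = −1×15 + 2×8
  = 2×23 − 3×15
  = −3×38 + 5×23
So 23⁻¹ ≡ 5 (mod 38).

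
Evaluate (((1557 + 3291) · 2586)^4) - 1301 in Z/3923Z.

1557 + 3291 = 4848 ≡ 925 (mod 3923)
925 · 2586 = 2392050 ≡ 2943 (mod 3923)
(2943)^4 ≡ 2774 (mod 3923)
2774 - 1301 = 1473

1473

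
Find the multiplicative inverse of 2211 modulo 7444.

Apply the Euclidean algorithm and back-substitute:
7444 = 3*2211 + 811
2211 = 2*811 + 589
811 = 1*589 + 222
589 = 2*222 + 145
222 = 1*145 + 77
145 = 1*77 + 68
77 = 1*68 + 9
68 = 7*9 + 5
9 = 1*5 + 4
5 = 1*4 + 1
4 = 4*1 + 0
gcd(2211, 7444) = 1, so the inverse exists.
Back-substitute for 1:
1 = 1*5 − 1*4
  = −1*9 + 2*5
  = 2*68 − 15*9
  = −15*77 + 17*68
  = 17*145 − 32*77
  = −32*222 + 49*145
  = 49*589 − 130*222
  = −130*811 + 179*589
  = 179*2211 − 488*811
  = −488*7444 + 1643*2211
So 2211⁻¹ ≡ 1643 (mod 7444).

1643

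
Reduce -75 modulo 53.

-75 = -2·53 + 31, so -75 ≡ 31 (mod 53).

31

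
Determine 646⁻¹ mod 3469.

2003

Run the extended Euclidean algorithm:
3469 = 5·646 + 239
646 = 2·239 + 168
239 = 1·168 + 71
168 = 2·71 + 26
71 = 2·26 + 19
26 = 1·19 + 7
19 = 2·7 + 5
7 = 1·5 + 2
5 = 2·2 + 1
2 = 2·1 + 0
gcd(646, 3469) = 1, so the inverse exists.
Back-substitute for 1:
1 = 1·5 − 2·2
  = −2·7 + 3·5
  = 3·19 − 8·7
  = −8·26 + 11·19
  = 11·71 − 30·26
  = −30·168 + 71·71
  = 71·239 − 101·168
  = −101·646 + 273·239
  = 273·3469 − 1466·646
So 646⁻¹ ≡ −1466 ≡ 2003 (mod 3469).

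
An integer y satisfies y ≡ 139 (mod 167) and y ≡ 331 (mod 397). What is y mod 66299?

62263

167⁻¹ mod 397: 167*126 ≡ 1 (mod 397), so 167⁻¹ ≡ 126.
y = 139 + 167*((331 − 139)*126 mod 397) = 139 + 167*372 = 62263.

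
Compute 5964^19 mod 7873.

3883

19 in binary is 10011, i.e. 19 = 16 + 2 + 1.
5964^1 ≡ 5964 (mod 7873)
5964^2 ≡ 5964^2 = 35569296 ≡ 6955 (mod 7873)
5964^4 ≡ 6955^2 = 48372025 ≡ 313 (mod 7873)
5964^8 ≡ 313^2 = 97969 ≡ 3493 (mod 7873)
5964^16 ≡ 3493^2 = 12201049 ≡ 5772 (mod 7873)
5964^19 = 5964^16 · 5964^2 · 5964^1 ≡ 5772 · 6955 · 5964 (mod 7873).
Accumulate the product:
5772 · 6955 = 40144260 ≡ 7706
7706 · 5964 = 45958584 ≡ 3883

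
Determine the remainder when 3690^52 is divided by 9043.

By square-and-multiply:
52 in binary is 110100, i.e. 52 = 32 + 16 + 4.
3690^1 ≡ 3690 (mod 9043)
3690^2 ≡ 3690^2 = 13616100 ≡ 6385 (mod 9043)
3690^4 ≡ 6385^2 = 40768225 ≡ 2381 (mod 9043)
3690^8 ≡ 2381^2 = 5669161 ≡ 8243 (mod 9043)
3690^16 ≡ 8243^2 = 67947049 ≡ 6990 (mod 9043)
3690^32 ≡ 6990^2 = 48860100 ≡ 771 (mod 9043)
3690^52 = 3690^32 × 3690^16 × 3690^4 ≡ 771 × 6990 × 2381 (mod 9043).
Accumulate the product:
771 × 6990 = 5389290 ≡ 8705
8705 × 2381 = 20726605 ≡ 49

49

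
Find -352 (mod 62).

20

-352 = -6×62 + 20, so -352 ≡ 20 (mod 62).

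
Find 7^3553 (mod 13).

Using repeated squaring:
3553 in binary is 110111100001, i.e. 3553 = 2048 + 1024 + 256 + 128 + 64 + 32 + 1.
7^1 ≡ 7 (mod 13)
7^2 ≡ 7^2 = 49 ≡ 10 (mod 13)
7^4 ≡ 10^2 = 100 ≡ 9 (mod 13)
7^8 ≡ 9^2 = 81 ≡ 3 (mod 13)
7^16 ≡ 3^2 = 9 (mod 13)
7^32 ≡ 9^2 = 81 ≡ 3 (mod 13)
7^64 ≡ 3^2 = 9 (mod 13)
7^128 ≡ 9^2 = 81 ≡ 3 (mod 13)
7^256 ≡ 3^2 = 9 (mod 13)
7^512 ≡ 9^2 = 81 ≡ 3 (mod 13)
7^1024 ≡ 3^2 = 9 (mod 13)
7^2048 ≡ 9^2 = 81 ≡ 3 (mod 13)
7^3553 = 7^2048 * 7^1024 * 7^256 * 7^128 * 7^64 * 7^32 * 7^1 ≡ 3 * 9 * 9 * 3 * 9 * 3 * 7 (mod 13).
Accumulate the product:
3 * 9 = 27 ≡ 1
1 * 9 = 9
9 * 3 = 27 ≡ 1
1 * 9 = 9
9 * 3 = 27 ≡ 1
1 * 7 = 7

7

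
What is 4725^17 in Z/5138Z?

4725^1 ≡ 4725 (mod 5138)
4725^2 ≡ 4725^2 = 22325625 ≡ 1015 (mod 5138)
4725^4 ≡ 1015^2 = 1030225 ≡ 2625 (mod 5138)
4725^8 ≡ 2625^2 = 6890625 ≡ 567 (mod 5138)
4725^16 ≡ 567^2 = 321489 ≡ 2933 (mod 5138)
4725^17 = 4725^16 * 4725^1 ≡ 2933 * 4725 (mod 5138).
2933 * 4725 = 13858425 ≡ 1239 (mod 5138).

1239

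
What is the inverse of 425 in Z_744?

737

Apply the Euclidean algorithm and back-substitute:
744 = 1·425 + 319
425 = 1·319 + 106
319 = 3·106 + 1
106 = 106·1 + 0
gcd(425, 744) = 1, so the inverse exists.
Bézout: 1 = 4·744 − 7·425.
So 425⁻¹ ≡ −7 ≡ 737 (mod 744).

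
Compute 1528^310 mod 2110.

384

1528^1 ≡ 1528 (mod 2110)
1528^2 ≡ 1528^2 = 2334784 ≡ 1124 (mod 2110)
1528^4 ≡ 1124^2 = 1263376 ≡ 1596 (mod 2110)
1528^8 ≡ 1596^2 = 2547216 ≡ 446 (mod 2110)
1528^16 ≡ 446^2 = 198916 ≡ 576 (mod 2110)
1528^32 ≡ 576^2 = 331776 ≡ 506 (mod 2110)
1528^64 ≡ 506^2 = 256036 ≡ 726 (mod 2110)
1528^128 ≡ 726^2 = 527076 ≡ 1686 (mod 2110)
1528^256 ≡ 1686^2 = 2842596 ≡ 426 (mod 2110)
1528^310 = 1528^256 × 1528^32 × 1528^16 × 1528^4 × 1528^2 ≡ 426 × 506 × 576 × 1596 × 1124 (mod 2110).
Accumulate the product:
426 × 506 = 215556 ≡ 336
336 × 576 = 193536 ≡ 1526
1526 × 1596 = 2435496 ≡ 556
556 × 1124 = 624944 ≡ 384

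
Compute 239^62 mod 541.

36

Using repeated squaring:
62 in binary is 111110, i.e. 62 = 32 + 16 + 8 + 4 + 2.
239^1 ≡ 239 (mod 541)
239^2 ≡ 239^2 = 57121 ≡ 316 (mod 541)
239^4 ≡ 316^2 = 99856 ≡ 312 (mod 541)
239^8 ≡ 312^2 = 97344 ≡ 505 (mod 541)
239^16 ≡ 505^2 = 255025 ≡ 214 (mod 541)
239^32 ≡ 214^2 = 45796 ≡ 352 (mod 541)
239^62 = 239^32 * 239^16 * 239^8 * 239^4 * 239^2 ≡ 352 * 214 * 505 * 312 * 316 (mod 541).
Accumulate the product:
352 * 214 = 75328 ≡ 129
129 * 505 = 65145 ≡ 225
225 * 312 = 70200 ≡ 411
411 * 316 = 129876 ≡ 36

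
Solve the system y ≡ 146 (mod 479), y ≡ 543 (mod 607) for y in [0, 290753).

479⁻¹ mod 607: 479·147 ≡ 1 (mod 607), so 479⁻¹ ≡ 147.
y = 146 + 479·((543 − 146)·147 mod 607) = 146 + 479·87 = 41819.

41819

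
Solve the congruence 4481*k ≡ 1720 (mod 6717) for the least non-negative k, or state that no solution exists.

2066

gcd(4481, 6717) = 1, so a unique solution mod 6717 exists.
4481⁻¹ ≡ 1493 (mod 6717).
k ≡ 1493*1720 ≡ 2066 (mod 6717).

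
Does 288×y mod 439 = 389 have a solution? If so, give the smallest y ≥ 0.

387

gcd(288, 439) = 1, so a unique solution mod 439 exists.
288⁻¹ ≡ 282 (mod 439).
y ≡ 282×389 ≡ 387 (mod 439).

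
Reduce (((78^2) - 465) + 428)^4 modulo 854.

(78)^2 ≡ 106 (mod 854)
106 - 465 = -359 ≡ 495 (mod 854)
495 + 428 = 923 ≡ 69 (mod 854)
(69)^4 ≡ 253 (mod 854)

253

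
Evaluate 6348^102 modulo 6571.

By square-and-multiply:
102 in binary is 1100110, i.e. 102 = 64 + 32 + 4 + 2.
6348^1 ≡ 6348 (mod 6571)
6348^2 ≡ 6348^2 = 40297104 ≡ 3732 (mod 6571)
6348^4 ≡ 3732^2 = 13927824 ≡ 3875 (mod 6571)
6348^8 ≡ 3875^2 = 15015625 ≡ 890 (mod 6571)
6348^16 ≡ 890^2 = 792100 ≡ 3580 (mod 6571)
6348^32 ≡ 3580^2 = 12816400 ≡ 2950 (mod 6571)
6348^64 ≡ 2950^2 = 8702500 ≡ 2496 (mod 6571)
6348^102 = 6348^64 * 6348^32 * 6348^4 * 6348^2 ≡ 2496 * 2950 * 3875 * 3732 (mod 6571).
Accumulate the product:
2496 * 2950 = 7363200 ≡ 3680
3680 * 3875 = 14260000 ≡ 930
930 * 3732 = 3470760 ≡ 1272

1272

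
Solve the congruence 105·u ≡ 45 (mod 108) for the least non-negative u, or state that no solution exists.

21

gcd(105, 108) = 3, and 3 | 45, so solutions exist.
Divide through by 3: 35·u = 15 (mod 36).
35⁻¹ ≡ 35 (mod 36).
u ≡ 35·15 ≡ 21 (mod 36).
The smallest non-negative solution is u = 21.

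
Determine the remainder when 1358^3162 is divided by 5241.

2344

1358^1 ≡ 1358 (mod 5241)
1358^2 ≡ 1358^2 = 1844164 ≡ 4573 (mod 5241)
1358^4 ≡ 4573^2 = 20912329 ≡ 739 (mod 5241)
1358^8 ≡ 739^2 = 546121 ≡ 1057 (mod 5241)
1358^16 ≡ 1057^2 = 1117249 ≡ 916 (mod 5241)
1358^32 ≡ 916^2 = 839056 ≡ 496 (mod 5241)
1358^64 ≡ 496^2 = 246016 ≡ 4930 (mod 5241)
1358^128 ≡ 4930^2 = 24304900 ≡ 2383 (mod 5241)
1358^256 ≡ 2383^2 = 5678689 ≡ 2686 (mod 5241)
1358^512 ≡ 2686^2 = 7214596 ≡ 2980 (mod 5241)
1358^1024 ≡ 2980^2 = 8880400 ≡ 2146 (mod 5241)
1358^2048 ≡ 2146^2 = 4605316 ≡ 3718 (mod 5241)
1358^3162 = 1358^2048 × 1358^1024 × 1358^64 × 1358^16 × 1358^8 × 1358^2 ≡ 3718 × 2146 × 4930 × 916 × 1057 × 4573 (mod 5241).
Accumulate the product:
3718 × 2146 = 7978828 ≡ 2026
2026 × 4930 = 9988180 ≡ 4075
4075 × 916 = 3732700 ≡ 1108
1108 × 1057 = 1171156 ≡ 2413
2413 × 4573 = 11034649 ≡ 2344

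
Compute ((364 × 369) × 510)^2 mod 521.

148

364 × 369 = 134316 ≡ 419 (mod 521)
419 × 510 = 213690 ≡ 80 (mod 521)
(80)^2 ≡ 148 (mod 521)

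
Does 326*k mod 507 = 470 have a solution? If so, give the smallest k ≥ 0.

496

gcd(326, 507) = 1, so a unique solution mod 507 exists.
326⁻¹ ≡ 14 (mod 507).
k ≡ 14*470 ≡ 496 (mod 507).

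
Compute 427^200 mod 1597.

1470

By square-and-multiply:
200 in binary is 11001000, i.e. 200 = 128 + 64 + 8.
427^1 ≡ 427 (mod 1597)
427^2 ≡ 427^2 = 182329 ≡ 271 (mod 1597)
427^4 ≡ 271^2 = 73441 ≡ 1576 (mod 1597)
427^8 ≡ 1576^2 = 2483776 ≡ 441 (mod 1597)
427^16 ≡ 441^2 = 194481 ≡ 1244 (mod 1597)
427^32 ≡ 1244^2 = 1547536 ≡ 43 (mod 1597)
427^64 ≡ 43^2 = 1849 ≡ 252 (mod 1597)
427^128 ≡ 252^2 = 63504 ≡ 1221 (mod 1597)
427^200 = 427^128 * 427^64 * 427^8 ≡ 1221 * 252 * 441 (mod 1597).
Accumulate the product:
1221 * 252 = 307692 ≡ 1068
1068 * 441 = 470988 ≡ 1470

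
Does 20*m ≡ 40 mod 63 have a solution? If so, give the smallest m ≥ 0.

2

gcd(20, 63) = 1, so a unique solution mod 63 exists.
20⁻¹ ≡ 41 (mod 63).
m ≡ 41*40 ≡ 2 (mod 63).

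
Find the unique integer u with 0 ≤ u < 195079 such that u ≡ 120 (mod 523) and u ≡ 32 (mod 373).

523⁻¹ mod 373: 523·281 ≡ 1 (mod 373), so 523⁻¹ ≡ 281.
u = 120 + 523·((32 − 120)·281 mod 373) = 120 + 523·263 = 137669.

137669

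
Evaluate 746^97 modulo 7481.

By square-and-multiply:
97 in binary is 1100001, i.e. 97 = 64 + 32 + 1.
746^1 ≡ 746 (mod 7481)
746^2 ≡ 746^2 = 556516 ≡ 2922 (mod 7481)
746^4 ≡ 2922^2 = 8538084 ≡ 2263 (mod 7481)
746^8 ≡ 2263^2 = 5121169 ≡ 4165 (mod 7481)
746^16 ≡ 4165^2 = 17347225 ≡ 6267 (mod 7481)
746^32 ≡ 6267^2 = 39275289 ≡ 39 (mod 7481)
746^64 ≡ 39^2 = 1521 (mod 7481)
746^97 = 746^64 * 746^32 * 746^1 ≡ 1521 * 39 * 746 (mod 7481).
Accumulate the product:
1521 * 39 = 59319 ≡ 6952
6952 * 746 = 5186192 ≡ 1859

1859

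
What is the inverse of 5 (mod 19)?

4

19 = 3×5 + 4
5 = 1×4 + 1
4 = 4×1 + 0
gcd(5, 19) = 1, so the inverse exists.
Bézout: 1 = −1×19 + 4×5.
So 5⁻¹ ≡ 4 (mod 19).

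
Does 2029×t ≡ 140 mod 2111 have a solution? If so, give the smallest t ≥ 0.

gcd(2029, 2111) = 1, so a unique solution mod 2111 exists.
2029⁻¹ ≡ 1004 (mod 2111).
t ≡ 1004×140 ≡ 1234 (mod 2111).

1234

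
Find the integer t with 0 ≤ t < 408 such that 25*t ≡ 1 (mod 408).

49

408 = 16*25 + 8
25 = 3*8 + 1
8 = 8*1 + 0
gcd(25, 408) = 1, so the inverse exists.
Back-substitute for 1:
1 = 1*25 − 3*8
  = −3*408 + 49*25
So 25⁻¹ ≡ 49 (mod 408).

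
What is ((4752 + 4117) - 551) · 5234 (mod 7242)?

4750

4752 + 4117 = 8869 ≡ 1627 (mod 7242)
1627 - 551 = 1076
1076 · 5234 = 5631784 ≡ 4750 (mod 7242)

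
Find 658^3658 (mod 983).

784

Compute successive squares:
658^1 ≡ 658 (mod 983)
658^2 ≡ 658^2 = 432964 ≡ 444 (mod 983)
658^4 ≡ 444^2 = 197136 ≡ 536 (mod 983)
658^8 ≡ 536^2 = 287296 ≡ 260 (mod 983)
658^16 ≡ 260^2 = 67600 ≡ 756 (mod 983)
658^32 ≡ 756^2 = 571536 ≡ 413 (mod 983)
658^64 ≡ 413^2 = 170569 ≡ 510 (mod 983)
658^128 ≡ 510^2 = 260100 ≡ 588 (mod 983)
658^256 ≡ 588^2 = 345744 ≡ 711 (mod 983)
658^512 ≡ 711^2 = 505521 ≡ 259 (mod 983)
658^1024 ≡ 259^2 = 67081 ≡ 237 (mod 983)
658^2048 ≡ 237^2 = 56169 ≡ 138 (mod 983)
658^3658 = 658^2048 × 658^1024 × 658^512 × 658^64 × 658^8 × 658^2 ≡ 138 × 237 × 259 × 510 × 260 × 444 (mod 983).
Accumulate the product:
138 × 237 = 32706 ≡ 267
267 × 259 = 69153 ≡ 343
343 × 510 = 174930 ≡ 939
939 × 260 = 244140 ≡ 356
356 × 444 = 158064 ≡ 784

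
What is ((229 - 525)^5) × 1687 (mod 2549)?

229 - 525 = -296 ≡ 2253 (mod 2549)
(2253)^5 ≡ 298 (mod 2549)
298 × 1687 = 502726 ≡ 573 (mod 2549)

573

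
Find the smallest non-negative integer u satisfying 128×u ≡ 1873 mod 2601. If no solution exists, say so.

482

gcd(128, 2601) = 1, so a unique solution mod 2601 exists.
128⁻¹ ≡ 2093 (mod 2601).
u ≡ 2093×1873 ≡ 482 (mod 2601).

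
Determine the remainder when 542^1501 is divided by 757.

By square-and-multiply:
1501 in binary is 10111011101, i.e. 1501 = 1024 + 256 + 128 + 64 + 16 + 8 + 4 + 1.
542^1 ≡ 542 (mod 757)
542^2 ≡ 542^2 = 293764 ≡ 48 (mod 757)
542^4 ≡ 48^2 = 2304 ≡ 33 (mod 757)
542^8 ≡ 33^2 = 1089 ≡ 332 (mod 757)
542^16 ≡ 332^2 = 110224 ≡ 459 (mod 757)
542^32 ≡ 459^2 = 210681 ≡ 235 (mod 757)
542^64 ≡ 235^2 = 55225 ≡ 721 (mod 757)
542^128 ≡ 721^2 = 519841 ≡ 539 (mod 757)
542^256 ≡ 539^2 = 290521 ≡ 590 (mod 757)
542^512 ≡ 590^2 = 348100 ≡ 637 (mod 757)
542^1024 ≡ 637^2 = 405769 ≡ 17 (mod 757)
542^1501 = 542^1024 × 542^256 × 542^128 × 542^64 × 542^16 × 542^8 × 542^4 × 542^1 ≡ 17 × 590 × 539 × 721 × 459 × 332 × 33 × 542 (mod 757).
Accumulate the product:
17 × 590 = 10030 ≡ 189
189 × 539 = 101871 ≡ 433
433 × 721 = 312193 ≡ 309
309 × 459 = 141831 ≡ 272
272 × 332 = 90304 ≡ 221
221 × 33 = 7293 ≡ 480
480 × 542 = 260160 ≡ 509

509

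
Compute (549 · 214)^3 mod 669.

387

549 · 214 = 117486 ≡ 411 (mod 669)
(411)^3 ≡ 387 (mod 669)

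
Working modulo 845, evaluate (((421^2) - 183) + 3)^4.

131

(421)^2 ≡ 636 (mod 845)
636 - 183 = 453
453 + 3 = 456
(456)^4 ≡ 131 (mod 845)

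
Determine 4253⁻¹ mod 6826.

6826 = 1·4253 + 2573
4253 = 1·2573 + 1680
2573 = 1·1680 + 893
1680 = 1·893 + 787
893 = 1·787 + 106
787 = 7·106 + 45
106 = 2·45 + 16
45 = 2·16 + 13
16 = 1·13 + 3
13 = 4·3 + 1
3 = 3·1 + 0
gcd(4253, 6826) = 1, so the inverse exists.
Back-substitute for 1:
1 = 1·13 − 4·3
  = −4·16 + 5·13
  = 5·45 − 14·16
  = −14·106 + 33·45
  = 33·787 − 245·106
  = −245·893 + 278·787
  = 278·1680 − 523·893
  = −523·2573 + 801·1680
  = 801·4253 − 1324·2573
  = −1324·6826 + 2125·4253
So 4253⁻¹ ≡ 2125 (mod 6826).

2125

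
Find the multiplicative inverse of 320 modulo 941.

644

Run the extended Euclidean algorithm:
941 = 2·320 + 301
320 = 1·301 + 19
301 = 15·19 + 16
19 = 1·16 + 3
16 = 5·3 + 1
3 = 3·1 + 0
gcd(320, 941) = 1, so the inverse exists.
Back-substitute for 1:
1 = 1·16 − 5·3
  = −5·19 + 6·16
  = 6·301 − 95·19
  = −95·320 + 101·301
  = 101·941 − 297·320
So 320⁻¹ ≡ −297 ≡ 644 (mod 941).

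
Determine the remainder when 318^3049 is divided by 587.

539

3049 in binary is 101111101001, i.e. 3049 = 2048 + 512 + 256 + 128 + 64 + 32 + 8 + 1.
318^1 ≡ 318 (mod 587)
318^2 ≡ 318^2 = 101124 ≡ 160 (mod 587)
318^4 ≡ 160^2 = 25600 ≡ 359 (mod 587)
318^8 ≡ 359^2 = 128881 ≡ 328 (mod 587)
318^16 ≡ 328^2 = 107584 ≡ 163 (mod 587)
318^32 ≡ 163^2 = 26569 ≡ 154 (mod 587)
318^64 ≡ 154^2 = 23716 ≡ 236 (mod 587)
318^128 ≡ 236^2 = 55696 ≡ 518 (mod 587)
318^256 ≡ 518^2 = 268324 ≡ 65 (mod 587)
318^512 ≡ 65^2 = 4225 ≡ 116 (mod 587)
318^1024 ≡ 116^2 = 13456 ≡ 542 (mod 587)
318^2048 ≡ 542^2 = 293764 ≡ 264 (mod 587)
318^3049 = 318^2048 * 318^512 * 318^256 * 318^128 * 318^64 * 318^32 * 318^8 * 318^1 ≡ 264 * 116 * 65 * 518 * 236 * 154 * 328 * 318 (mod 587).
Accumulate the product:
264 * 116 = 30624 ≡ 100
100 * 65 = 6500 ≡ 43
43 * 518 = 22274 ≡ 555
555 * 236 = 130980 ≡ 79
79 * 154 = 12166 ≡ 426
426 * 328 = 139728 ≡ 22
22 * 318 = 6996 ≡ 539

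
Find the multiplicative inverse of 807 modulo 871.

313

871 = 1·807 + 64
807 = 12·64 + 39
64 = 1·39 + 25
39 = 1·25 + 14
25 = 1·14 + 11
14 = 1·11 + 3
11 = 3·3 + 2
3 = 1·2 + 1
2 = 2·1 + 0
gcd(807, 871) = 1, so the inverse exists.
Back-substitute for 1:
1 = 1·3 − 1·2
  = −1·11 + 4·3
  = 4·14 − 5·11
  = −5·25 + 9·14
  = 9·39 − 14·25
  = −14·64 + 23·39
  = 23·807 − 290·64
  = −290·871 + 313·807
So 807⁻¹ ≡ 313 (mod 871).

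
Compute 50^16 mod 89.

By square-and-multiply:
50^1 ≡ 50 (mod 89)
50^2 ≡ 50^2 = 2500 ≡ 8 (mod 89)
50^4 ≡ 8^2 = 64 (mod 89)
50^8 ≡ 64^2 = 4096 ≡ 2 (mod 89)
50^16 ≡ 2^2 = 4 (mod 89)
So 50^16 ≡ 4 (mod 89).

4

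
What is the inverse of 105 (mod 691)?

487

By the extended Euclidean algorithm:
691 = 6·105 + 61
105 = 1·61 + 44
61 = 1·44 + 17
44 = 2·17 + 10
17 = 1·10 + 7
10 = 1·7 + 3
7 = 2·3 + 1
3 = 3·1 + 0
gcd(105, 691) = 1, so the inverse exists.
Bézout: 1 = 31·691 − 204·105.
So 105⁻¹ ≡ −204 ≡ 487 (mod 691).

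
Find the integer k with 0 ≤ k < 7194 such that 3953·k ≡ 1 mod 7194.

2819

7194 = 1*3953 + 3241
3953 = 1*3241 + 712
3241 = 4*712 + 393
712 = 1*393 + 319
393 = 1*319 + 74
319 = 4*74 + 23
74 = 3*23 + 5
23 = 4*5 + 3
5 = 1*3 + 2
3 = 1*2 + 1
2 = 2*1 + 0
gcd(3953, 7194) = 1, so the inverse exists.
Bézout: 1 = −1549*7194 + 2819*3953.
So 3953⁻¹ ≡ 2819 (mod 7194).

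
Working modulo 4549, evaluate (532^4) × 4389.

(532)^4 ≡ 3259 (mod 4549)
3259 × 4389 = 14303751 ≡ 1695 (mod 4549)

1695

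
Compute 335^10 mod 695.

By square-and-multiply:
10 in binary is 1010, i.e. 10 = 8 + 2.
335^1 ≡ 335 (mod 695)
335^2 ≡ 335^2 = 112225 ≡ 330 (mod 695)
335^4 ≡ 330^2 = 108900 ≡ 480 (mod 695)
335^8 ≡ 480^2 = 230400 ≡ 355 (mod 695)
335^10 = 335^8 · 335^2 ≡ 355 · 330 (mod 695).
355 · 330 = 117150 ≡ 390 (mod 695).

390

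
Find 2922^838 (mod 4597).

2922^1 ≡ 2922 (mod 4597)
2922^2 ≡ 2922^2 = 8538084 ≡ 1455 (mod 4597)
2922^4 ≡ 1455^2 = 2117025 ≡ 2405 (mod 4597)
2922^8 ≡ 2405^2 = 5784025 ≡ 999 (mod 4597)
2922^16 ≡ 999^2 = 998001 ≡ 452 (mod 4597)
2922^32 ≡ 452^2 = 204304 ≡ 2036 (mod 4597)
2922^64 ≡ 2036^2 = 4145296 ≡ 3399 (mod 4597)
2922^128 ≡ 3399^2 = 11553201 ≡ 940 (mod 4597)
2922^256 ≡ 940^2 = 883600 ≡ 976 (mod 4597)
2922^512 ≡ 976^2 = 952576 ≡ 997 (mod 4597)
2922^838 = 2922^512 × 2922^256 × 2922^64 × 2922^4 × 2922^2 ≡ 997 × 976 × 3399 × 2405 × 1455 (mod 4597).
Accumulate the product:
997 × 976 = 973072 ≡ 3105
3105 × 3399 = 10553895 ≡ 3780
3780 × 2405 = 9090900 ≡ 2631
2631 × 1455 = 3828105 ≡ 3401

3401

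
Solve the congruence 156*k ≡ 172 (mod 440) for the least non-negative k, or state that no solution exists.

gcd(156, 440) = 4, and 4 | 172, so solutions exist.
Divide through by 4: 39*k = 43 (mod 110).
39⁻¹ ≡ 79 (mod 110).
k ≡ 79*43 ≡ 97 (mod 110).
The smallest non-negative solution is k = 97.

97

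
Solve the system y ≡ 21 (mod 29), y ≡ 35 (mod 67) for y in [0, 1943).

1442

29⁻¹ mod 67: 29·37 ≡ 1 (mod 67), so 29⁻¹ ≡ 37.
y = 21 + 29·((35 − 21)·37 mod 67) = 21 + 29·49 = 1442.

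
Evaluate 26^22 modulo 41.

21

By square-and-multiply:
22 in binary is 10110, i.e. 22 = 16 + 4 + 2.
26^1 ≡ 26 (mod 41)
26^2 ≡ 26^2 = 676 ≡ 20 (mod 41)
26^4 ≡ 20^2 = 400 ≡ 31 (mod 41)
26^8 ≡ 31^2 = 961 ≡ 18 (mod 41)
26^16 ≡ 18^2 = 324 ≡ 37 (mod 41)
26^22 = 26^16 · 26^4 · 26^2 ≡ 37 · 31 · 20 (mod 41).
Accumulate the product:
37 · 31 = 1147 ≡ 40
40 · 20 = 800 ≡ 21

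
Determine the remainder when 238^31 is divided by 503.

Using repeated squaring:
238^1 ≡ 238 (mod 503)
238^2 ≡ 238^2 = 56644 ≡ 308 (mod 503)
238^4 ≡ 308^2 = 94864 ≡ 300 (mod 503)
238^8 ≡ 300^2 = 90000 ≡ 466 (mod 503)
238^16 ≡ 466^2 = 217156 ≡ 363 (mod 503)
238^31 = 238^16 × 238^8 × 238^4 × 238^2 × 238^1 ≡ 363 × 466 × 300 × 308 × 238 (mod 503).
Accumulate the product:
363 × 466 = 169158 ≡ 150
150 × 300 = 45000 ≡ 233
233 × 308 = 71764 ≡ 338
338 × 238 = 80444 ≡ 467

467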